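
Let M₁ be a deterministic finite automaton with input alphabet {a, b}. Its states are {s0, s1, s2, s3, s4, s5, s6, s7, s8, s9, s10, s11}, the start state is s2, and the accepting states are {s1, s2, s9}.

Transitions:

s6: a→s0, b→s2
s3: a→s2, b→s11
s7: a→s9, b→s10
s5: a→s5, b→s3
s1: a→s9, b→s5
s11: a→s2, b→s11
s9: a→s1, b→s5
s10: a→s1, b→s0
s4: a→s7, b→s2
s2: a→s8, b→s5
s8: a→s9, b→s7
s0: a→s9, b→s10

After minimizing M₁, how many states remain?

States {s4,s6} cannot be reached from the start state, so discard them.
Initial partition by acceptance: {s1,s2,s9} | {s0,s3,s5,s7,s8,s10,s11}.
On input a, block {s1,s2,s9} splits into {s1,s9} and {s2}.
Split {s0,s3,s5,s7,s8,s10,s11} by δ(·,a) → {s0,s7,s8,s10} and {s3,s11} and {s5}.
Stable partition: {s1,s9} | {s0,s7,s8,s10} | {s2} | {s3,s11} | {s5} — 5 equivalence classes.

5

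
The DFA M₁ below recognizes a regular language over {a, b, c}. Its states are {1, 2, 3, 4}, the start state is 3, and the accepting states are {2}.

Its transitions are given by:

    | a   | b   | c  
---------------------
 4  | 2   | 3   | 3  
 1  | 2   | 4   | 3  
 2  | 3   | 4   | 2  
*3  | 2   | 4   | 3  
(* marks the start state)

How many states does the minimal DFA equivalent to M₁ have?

States {1} cannot be reached from the start state, so discard them.
P0 = {2} | {3,4}.
No further refinement is possible. Final partition (2 blocks): {2} | {3,4}.

2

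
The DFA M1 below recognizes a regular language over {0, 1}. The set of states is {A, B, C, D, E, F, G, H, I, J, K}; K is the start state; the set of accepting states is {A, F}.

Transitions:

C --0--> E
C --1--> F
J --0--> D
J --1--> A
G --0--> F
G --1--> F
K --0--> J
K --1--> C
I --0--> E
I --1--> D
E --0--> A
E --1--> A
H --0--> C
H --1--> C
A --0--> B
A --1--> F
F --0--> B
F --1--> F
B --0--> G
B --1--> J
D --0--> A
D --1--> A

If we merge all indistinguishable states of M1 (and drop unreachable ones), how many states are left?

Reachable states from the start: {A,B,C,D,E,F,G,J,K}. Unreachable: {H,I} — drop them.
P0 = {A,F} | {B,C,D,E,G,J,K}.
Split {B,C,D,E,G,J,K} by δ(·,0) → {B,C,J,K} and {D,E,G}.
On input 0, block {B,C,J,K} splits into {B,C,J} and {K}.
Refine {B,C,J} on symbol 1: members go to different blocks, giving {C,J} and {B}.
The partition is now stable with 5 blocks: {A,F} | {C,J} | {D,E,G} | {K} | {B}.

5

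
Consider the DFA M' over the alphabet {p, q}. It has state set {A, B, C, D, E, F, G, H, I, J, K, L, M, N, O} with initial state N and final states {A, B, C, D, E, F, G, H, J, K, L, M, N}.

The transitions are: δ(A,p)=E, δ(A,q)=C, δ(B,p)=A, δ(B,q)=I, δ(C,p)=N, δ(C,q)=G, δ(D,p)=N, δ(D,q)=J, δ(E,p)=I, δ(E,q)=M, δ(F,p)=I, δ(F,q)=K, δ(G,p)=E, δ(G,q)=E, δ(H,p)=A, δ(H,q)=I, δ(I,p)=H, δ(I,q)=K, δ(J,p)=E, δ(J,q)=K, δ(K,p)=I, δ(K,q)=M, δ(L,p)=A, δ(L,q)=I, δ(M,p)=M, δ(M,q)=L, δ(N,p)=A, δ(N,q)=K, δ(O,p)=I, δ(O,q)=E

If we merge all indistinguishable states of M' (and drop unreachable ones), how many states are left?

First remove the unreachable states {B,D,F,J,O}; 10 states remain.
Start with accepting vs non-accepting: {A,C,E,G,H,K,L,M,N} | {I}.
Split {A,C,E,G,H,K,L,M,N} by δ(·,p) → {A,C,G,H,L,M,N} and {E,K}.
On input p, block {A,C,G,H,L,M,N} splits into {C,H,L,M,N} and {A,G}.
On input p, block {C,H,L,M,N} splits into {H,L,N} and {C,M}.
On input q, block {H,L,N} splits into {H,L} and {N}.
Refine {A,G} on symbol q: members go to different blocks, giving {A} and {G}.
Split {C,M} by δ(·,p) → {C} and {M}.
No further refinement is possible. Final partition (8 blocks): {H,L} | {I} | {E,K} | {A} | {C} | {N} | {G} | {M}.

8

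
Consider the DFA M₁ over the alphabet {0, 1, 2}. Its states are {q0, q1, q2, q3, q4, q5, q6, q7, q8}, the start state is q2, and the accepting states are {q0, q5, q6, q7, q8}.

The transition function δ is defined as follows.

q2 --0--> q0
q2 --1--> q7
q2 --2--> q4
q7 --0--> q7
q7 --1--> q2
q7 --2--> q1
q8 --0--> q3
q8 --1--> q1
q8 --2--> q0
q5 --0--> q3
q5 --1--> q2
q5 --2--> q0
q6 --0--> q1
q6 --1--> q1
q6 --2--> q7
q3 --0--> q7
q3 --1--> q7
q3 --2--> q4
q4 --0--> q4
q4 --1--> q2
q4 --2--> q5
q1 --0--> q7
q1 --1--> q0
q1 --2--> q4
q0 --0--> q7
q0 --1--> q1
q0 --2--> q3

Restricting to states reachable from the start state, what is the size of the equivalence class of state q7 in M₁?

2

States {q6,q8} cannot be reached from the start state, so discard them.
Start with accepting vs non-accepting: {q0,q5,q7} | {q1,q2,q3,q4}.
Refine {q0,q5,q7} on symbol 0: members go to different blocks, giving {q0,q7} and {q5}.
Refine {q1,q2,q3,q4} on symbol 0: members go to different blocks, giving {q1,q2,q3} and {q4}.
Stable partition: {q0,q7} | {q1,q2,q3} | {q5} | {q4} — 4 equivalence classes.
State q7 belongs to the block {q0,q7}, which has 2 states.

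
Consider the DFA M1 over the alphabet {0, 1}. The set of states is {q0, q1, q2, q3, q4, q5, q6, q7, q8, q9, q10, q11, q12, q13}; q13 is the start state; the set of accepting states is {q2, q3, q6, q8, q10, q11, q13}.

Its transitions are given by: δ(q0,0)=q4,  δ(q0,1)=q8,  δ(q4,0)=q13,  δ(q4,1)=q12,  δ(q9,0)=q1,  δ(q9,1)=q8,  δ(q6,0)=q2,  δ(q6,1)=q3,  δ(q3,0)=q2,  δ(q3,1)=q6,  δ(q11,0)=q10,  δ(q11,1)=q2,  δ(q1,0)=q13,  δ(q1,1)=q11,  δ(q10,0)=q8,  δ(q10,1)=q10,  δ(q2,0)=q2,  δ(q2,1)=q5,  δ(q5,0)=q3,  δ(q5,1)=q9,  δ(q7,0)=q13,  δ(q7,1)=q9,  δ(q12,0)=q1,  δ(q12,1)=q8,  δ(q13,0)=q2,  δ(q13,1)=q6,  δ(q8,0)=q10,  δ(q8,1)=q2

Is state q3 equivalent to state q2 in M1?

First remove the unreachable states {q0,q4,q7,q12}; 10 states remain.
P0 = {q2,q3,q6,q8,q10,q11,q13} | {q1,q5,q9}.
Refine {q2,q3,q6,q8,q10,q11,q13} on symbol 1: members go to different blocks, giving {q3,q6,q8,q10,q11,q13} and {q2}.
Split {q3,q6,q8,q10,q11,q13} by δ(·,0) → {q3,q6,q13} and {q8,q10,q11}.
Split {q1,q5,q9} by δ(·,0) → {q1,q5} and {q9}.
Split {q1,q5} by δ(·,1) → {q1} and {q5}.
Split {q8,q10,q11} by δ(·,1) → {q8,q11} and {q10}.
No further refinement is possible. Final partition (7 blocks): {q3,q6,q13} | {q1} | {q2} | {q8,q11} | {q9} | {q5} | {q10}.
q3 and q2 end up in different blocks, so they are distinguishable. For instance, the string '1' is accepted from only q3.

No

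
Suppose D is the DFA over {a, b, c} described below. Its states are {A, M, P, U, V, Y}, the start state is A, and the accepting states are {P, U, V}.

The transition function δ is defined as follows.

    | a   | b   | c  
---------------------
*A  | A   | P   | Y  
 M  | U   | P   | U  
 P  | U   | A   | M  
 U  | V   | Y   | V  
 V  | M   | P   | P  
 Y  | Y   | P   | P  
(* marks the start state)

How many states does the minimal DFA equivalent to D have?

6

All states are reachable from the start state.
P0 = {P,U,V} | {A,M,Y}.
On input a, block {P,U,V} splits into {P,U} and {V}.
On input a, block {P,U} splits into {U} and {P}.
Refine {A,M,Y} on symbol a: members go to different blocks, giving {A,Y} and {M}.
On input c, block {A,Y} splits into {A} and {Y}.
Stable partition: {U} | {A} | {V} | {P} | {M} | {Y} — 6 equivalence classes.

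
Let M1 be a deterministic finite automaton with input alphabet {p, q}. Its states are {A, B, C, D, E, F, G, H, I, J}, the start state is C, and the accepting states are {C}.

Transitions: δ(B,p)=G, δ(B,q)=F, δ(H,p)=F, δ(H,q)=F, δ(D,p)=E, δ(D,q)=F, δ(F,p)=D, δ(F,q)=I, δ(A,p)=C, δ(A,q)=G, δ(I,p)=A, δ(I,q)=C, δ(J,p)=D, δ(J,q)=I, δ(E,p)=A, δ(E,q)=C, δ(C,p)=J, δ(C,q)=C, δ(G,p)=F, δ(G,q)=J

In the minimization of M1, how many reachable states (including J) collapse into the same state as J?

States {B,H} cannot be reached from the start state, so discard them.
Start with accepting vs non-accepting: {C} | {A,D,E,F,G,I,J}.
Refine {A,D,E,F,G,I,J} on symbol p: members go to different blocks, giving {D,E,F,G,I,J} and {A}.
Refine {D,E,F,G,I,J} on symbol p: members go to different blocks, giving {D,F,G,J} and {E,I}.
Split {D,F,G,J} by δ(·,p) → {F,G,J} and {D}.
Refine {F,G,J} on symbol p: members go to different blocks, giving {F,J} and {G}.
No further refinement is possible. Final partition (6 blocks): {C} | {F,J} | {A} | {E,I} | {D} | {G}.
The equivalence class containing J is {F,J}, of size 2.

2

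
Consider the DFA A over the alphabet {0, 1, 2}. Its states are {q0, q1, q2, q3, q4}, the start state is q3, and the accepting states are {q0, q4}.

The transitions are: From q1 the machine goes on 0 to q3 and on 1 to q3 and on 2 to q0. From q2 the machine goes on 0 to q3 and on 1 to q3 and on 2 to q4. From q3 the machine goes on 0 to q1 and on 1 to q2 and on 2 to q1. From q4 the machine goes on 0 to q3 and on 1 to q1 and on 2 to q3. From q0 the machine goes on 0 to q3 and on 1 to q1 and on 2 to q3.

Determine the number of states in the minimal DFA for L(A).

P0 = {q0,q4} | {q1,q2,q3}.
Refine {q1,q2,q3} on symbol 2: members go to different blocks, giving {q1,q2} and {q3}.
Stable partition: {q0,q4} | {q1,q2} | {q3} — 3 equivalence classes.

3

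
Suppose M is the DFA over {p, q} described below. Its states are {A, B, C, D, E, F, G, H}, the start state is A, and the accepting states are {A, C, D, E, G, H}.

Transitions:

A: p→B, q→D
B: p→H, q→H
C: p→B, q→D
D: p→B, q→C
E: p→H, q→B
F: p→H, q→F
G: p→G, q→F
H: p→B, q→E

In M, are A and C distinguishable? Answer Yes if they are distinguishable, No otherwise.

No

Reachable states from the start: {A,B,C,D,E,H}. Unreachable: {F,G} — drop them.
Start with accepting vs non-accepting: {A,C,D,E,H} | {B}.
On input p, block {A,C,D,E,H} splits into {A,C,D,H} and {E}.
Split {A,C,D,H} by δ(·,q) → {A,C,D} and {H}.
Stable partition: {A,C,D} | {B} | {E} | {H} — 4 equivalence classes.
A and C lie in the same block of the stable partition, so they are equivalent — no string distinguishes them.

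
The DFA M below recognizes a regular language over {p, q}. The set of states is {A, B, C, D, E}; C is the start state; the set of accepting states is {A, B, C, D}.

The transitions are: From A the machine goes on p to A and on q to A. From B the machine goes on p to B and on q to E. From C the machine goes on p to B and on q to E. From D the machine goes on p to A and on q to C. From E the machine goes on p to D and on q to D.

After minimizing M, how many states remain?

P0 = {A,B,C,D} | {E}.
Refine {A,B,C,D} on symbol q: members go to different blocks, giving {A,D} and {B,C}.
On input q, block {A,D} splits into {A} and {D}.
No further refinement is possible. Final partition (4 blocks): {A} | {E} | {B,C} | {D}.

4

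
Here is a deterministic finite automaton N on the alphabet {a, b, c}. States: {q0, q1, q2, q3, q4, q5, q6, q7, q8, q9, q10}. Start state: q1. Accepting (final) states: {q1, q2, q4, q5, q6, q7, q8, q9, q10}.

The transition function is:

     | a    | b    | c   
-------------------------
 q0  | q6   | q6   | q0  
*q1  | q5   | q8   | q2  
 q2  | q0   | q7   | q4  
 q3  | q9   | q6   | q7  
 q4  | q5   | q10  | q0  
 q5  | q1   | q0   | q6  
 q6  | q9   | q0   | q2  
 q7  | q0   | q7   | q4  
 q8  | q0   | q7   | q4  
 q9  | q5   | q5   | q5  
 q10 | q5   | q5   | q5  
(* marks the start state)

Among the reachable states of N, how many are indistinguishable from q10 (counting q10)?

First remove the unreachable states {q3}; 10 states remain.
Start with accepting vs non-accepting: {q1,q2,q4,q5,q6,q7,q8,q9,q10} | {q0}.
On input a, block {q1,q2,q4,q5,q6,q7,q8,q9,q10} splits into {q1,q4,q5,q6,q9,q10} and {q2,q7,q8}.
Refine {q1,q4,q5,q6,q9,q10} on symbol b: members go to different blocks, giving {q4,q9,q10} and {q5,q6} and {q1}.
Refine {q4,q9,q10} on symbol b: members go to different blocks, giving {q9,q10} and {q4}.
Refine {q5,q6} on symbol a: members go to different blocks, giving {q5} and {q6}.
No further refinement is possible. Final partition (7 blocks): {q9,q10} | {q0} | {q2,q7,q8} | {q5} | {q1} | {q4} | {q6}.
State q10 belongs to the block {q9,q10}, which has 2 states.

2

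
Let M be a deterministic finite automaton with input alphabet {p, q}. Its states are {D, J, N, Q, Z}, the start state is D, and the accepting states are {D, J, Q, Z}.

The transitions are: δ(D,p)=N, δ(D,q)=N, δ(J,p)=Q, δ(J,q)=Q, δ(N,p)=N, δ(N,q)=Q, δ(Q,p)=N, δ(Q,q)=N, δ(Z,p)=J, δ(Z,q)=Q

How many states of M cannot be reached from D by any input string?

2

BFS from D reaches {D, N, Q}; the 2 state(s) J, Z are never visited.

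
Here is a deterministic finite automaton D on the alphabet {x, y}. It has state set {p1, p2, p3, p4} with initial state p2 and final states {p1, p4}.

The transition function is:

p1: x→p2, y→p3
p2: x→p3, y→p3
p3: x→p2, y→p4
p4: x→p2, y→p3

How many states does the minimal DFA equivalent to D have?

3

First remove the unreachable states {p1}; 3 states remain.
Start with accepting vs non-accepting: {p4} | {p2,p3}.
Refine {p2,p3} on symbol y: members go to different blocks, giving {p2} and {p3}.
Stable partition: {p4} | {p2} | {p3} — 3 equivalence classes.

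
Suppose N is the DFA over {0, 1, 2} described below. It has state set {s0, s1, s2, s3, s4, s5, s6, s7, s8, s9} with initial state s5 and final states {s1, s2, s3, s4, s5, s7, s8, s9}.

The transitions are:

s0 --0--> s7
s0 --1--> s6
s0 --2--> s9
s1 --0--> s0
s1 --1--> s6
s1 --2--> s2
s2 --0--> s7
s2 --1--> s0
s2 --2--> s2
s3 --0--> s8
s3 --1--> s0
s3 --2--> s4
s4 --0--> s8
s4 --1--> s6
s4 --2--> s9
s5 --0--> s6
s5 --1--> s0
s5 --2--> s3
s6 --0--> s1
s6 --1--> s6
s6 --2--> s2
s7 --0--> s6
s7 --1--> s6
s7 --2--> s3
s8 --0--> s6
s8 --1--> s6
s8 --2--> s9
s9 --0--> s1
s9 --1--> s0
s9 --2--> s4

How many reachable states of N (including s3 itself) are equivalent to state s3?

P0 = {s1,s2,s3,s4,s5,s7,s8,s9} | {s0,s6}.
Split {s1,s2,s3,s4,s5,s7,s8,s9} by δ(·,0) → {s1,s5,s7,s8} and {s2,s3,s4,s9}.
No further refinement is possible. Final partition (3 blocks): {s1,s5,s7,s8} | {s0,s6} | {s2,s3,s4,s9}.
The equivalence class containing s3 is {s2,s3,s4,s9}, of size 4.

4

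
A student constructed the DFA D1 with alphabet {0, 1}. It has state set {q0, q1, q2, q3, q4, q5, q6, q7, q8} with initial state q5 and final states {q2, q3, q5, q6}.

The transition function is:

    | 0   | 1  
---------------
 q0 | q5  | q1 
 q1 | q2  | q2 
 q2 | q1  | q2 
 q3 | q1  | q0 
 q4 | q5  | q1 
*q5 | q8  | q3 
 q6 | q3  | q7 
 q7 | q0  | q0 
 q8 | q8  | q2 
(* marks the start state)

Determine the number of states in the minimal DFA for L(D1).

6

First remove the unreachable states {q4,q6,q7}; 6 states remain.
Initial partition by acceptance: {q2,q3,q5} | {q0,q1,q8}.
Refine {q2,q3,q5} on symbol 1: members go to different blocks, giving {q2,q5} and {q3}.
Refine {q2,q5} on symbol 1: members go to different blocks, giving {q2} and {q5}.
On input 0, block {q0,q1,q8} splits into {q0} and {q1} and {q8}.
Stable partition: {q2} | {q0} | {q3} | {q5} | {q1} | {q8} — 6 equivalence classes.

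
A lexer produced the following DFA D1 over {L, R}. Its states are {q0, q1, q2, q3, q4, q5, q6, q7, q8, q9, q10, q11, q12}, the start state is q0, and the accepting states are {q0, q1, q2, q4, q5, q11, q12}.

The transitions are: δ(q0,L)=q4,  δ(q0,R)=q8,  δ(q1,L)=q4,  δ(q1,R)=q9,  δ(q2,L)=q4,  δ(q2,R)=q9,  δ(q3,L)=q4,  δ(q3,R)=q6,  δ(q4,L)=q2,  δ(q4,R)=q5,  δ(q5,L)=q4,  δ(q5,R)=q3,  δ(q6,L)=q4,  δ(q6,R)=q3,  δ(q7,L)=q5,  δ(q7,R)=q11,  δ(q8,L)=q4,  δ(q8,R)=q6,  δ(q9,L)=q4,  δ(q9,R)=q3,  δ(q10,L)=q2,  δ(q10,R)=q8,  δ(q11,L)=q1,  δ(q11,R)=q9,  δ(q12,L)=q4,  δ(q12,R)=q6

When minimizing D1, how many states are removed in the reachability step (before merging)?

5

BFS from q0 reaches {q0, q2, q3, q4, q5, q6, q8, q9}; the 5 state(s) q1, q7, q10, q11, q12 are never visited.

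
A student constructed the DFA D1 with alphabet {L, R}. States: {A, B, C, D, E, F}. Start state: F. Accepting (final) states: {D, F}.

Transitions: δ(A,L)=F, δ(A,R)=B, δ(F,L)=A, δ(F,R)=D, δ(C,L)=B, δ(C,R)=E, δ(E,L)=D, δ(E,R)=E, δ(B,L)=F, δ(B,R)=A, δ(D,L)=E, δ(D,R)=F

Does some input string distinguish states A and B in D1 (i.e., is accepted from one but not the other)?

First remove the unreachable states {C}; 5 states remain.
Start with accepting vs non-accepting: {D,F} | {A,B,E}.
The partition is now stable with 2 blocks: {D,F} | {A,B,E}.
A and B lie in the same block of the stable partition, so they are equivalent — no string distinguishes them.

No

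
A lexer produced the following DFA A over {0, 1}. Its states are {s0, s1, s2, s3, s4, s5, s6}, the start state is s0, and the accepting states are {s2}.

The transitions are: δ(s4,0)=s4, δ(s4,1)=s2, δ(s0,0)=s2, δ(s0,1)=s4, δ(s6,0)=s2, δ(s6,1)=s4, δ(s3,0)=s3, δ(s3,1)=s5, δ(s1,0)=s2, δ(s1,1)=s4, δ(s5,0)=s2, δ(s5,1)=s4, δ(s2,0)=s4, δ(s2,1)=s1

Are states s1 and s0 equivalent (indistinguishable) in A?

Yes

Reachable states from the start: {s0,s1,s2,s4}. Unreachable: {s3,s5,s6} — drop them.
Initial partition by acceptance: {s2} | {s0,s1,s4}.
Split {s0,s1,s4} by δ(·,0) → {s0,s1} and {s4}.
No further refinement is possible. Final partition (3 blocks): {s2} | {s0,s1} | {s4}.
s1 and s0 lie in the same block of the stable partition, so they are equivalent — no string distinguishes them.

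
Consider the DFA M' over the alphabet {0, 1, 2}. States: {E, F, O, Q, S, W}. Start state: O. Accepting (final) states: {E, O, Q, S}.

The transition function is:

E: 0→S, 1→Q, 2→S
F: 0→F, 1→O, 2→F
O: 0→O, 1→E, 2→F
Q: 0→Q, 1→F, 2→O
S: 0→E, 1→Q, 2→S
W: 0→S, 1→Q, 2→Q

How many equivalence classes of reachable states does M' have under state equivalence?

States {W} cannot be reached from the start state, so discard them.
Start with accepting vs non-accepting: {E,O,Q,S} | {F}.
On input 1, block {E,O,Q,S} splits into {E,O,S} and {Q}.
On input 1, block {E,O,S} splits into {E,S} and {O}.
Stable partition: {E,S} | {F} | {Q} | {O} — 4 equivalence classes.

4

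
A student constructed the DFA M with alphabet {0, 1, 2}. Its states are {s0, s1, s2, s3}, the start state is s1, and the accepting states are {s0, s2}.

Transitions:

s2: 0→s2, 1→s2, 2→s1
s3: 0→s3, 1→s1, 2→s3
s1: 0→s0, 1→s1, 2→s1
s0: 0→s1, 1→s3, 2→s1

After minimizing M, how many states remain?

3

First remove the unreachable states {s2}; 3 states remain.
P0 = {s0} | {s1,s3}.
Split {s1,s3} by δ(·,0) → {s1} and {s3}.
The partition is now stable with 3 blocks: {s0} | {s1} | {s3}.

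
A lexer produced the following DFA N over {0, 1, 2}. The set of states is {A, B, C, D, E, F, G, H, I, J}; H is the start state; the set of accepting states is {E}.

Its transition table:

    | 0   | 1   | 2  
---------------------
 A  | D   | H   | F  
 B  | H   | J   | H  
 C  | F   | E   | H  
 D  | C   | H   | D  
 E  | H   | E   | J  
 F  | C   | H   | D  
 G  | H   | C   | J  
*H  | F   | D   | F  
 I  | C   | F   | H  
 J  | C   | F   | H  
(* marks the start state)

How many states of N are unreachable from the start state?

No path from H leads to A, B, G, I; the other 6 states are all reachable.

4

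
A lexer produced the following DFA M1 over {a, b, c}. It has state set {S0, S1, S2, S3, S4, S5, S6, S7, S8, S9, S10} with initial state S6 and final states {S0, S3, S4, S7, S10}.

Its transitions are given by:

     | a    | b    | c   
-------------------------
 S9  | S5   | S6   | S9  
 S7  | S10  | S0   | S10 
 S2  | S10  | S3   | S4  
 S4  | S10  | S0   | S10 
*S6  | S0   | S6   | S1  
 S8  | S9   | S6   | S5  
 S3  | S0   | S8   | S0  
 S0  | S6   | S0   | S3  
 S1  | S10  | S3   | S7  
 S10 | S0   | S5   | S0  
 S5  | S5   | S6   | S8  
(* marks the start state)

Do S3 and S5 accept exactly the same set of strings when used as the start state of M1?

No

States {S2,S4} cannot be reached from the start state, so discard them.
Start with accepting vs non-accepting: {S0,S3,S7,S10} | {S1,S5,S6,S8,S9}.
Refine {S0,S3,S7,S10} on symbol a: members go to different blocks, giving {S3,S7,S10} and {S0}.
On input a, block {S3,S7,S10} splits into {S3,S10} and {S7}.
On input a, block {S1,S5,S6,S8,S9} splits into {S5,S8,S9} and {S1} and {S6}.
No further refinement is possible. Final partition (6 blocks): {S3,S10} | {S5,S8,S9} | {S0} | {S7} | {S1} | {S6}.
S3 and S5 end up in different blocks, so they are distinguishable. For instance, the string 'ε' is accepted from only S3.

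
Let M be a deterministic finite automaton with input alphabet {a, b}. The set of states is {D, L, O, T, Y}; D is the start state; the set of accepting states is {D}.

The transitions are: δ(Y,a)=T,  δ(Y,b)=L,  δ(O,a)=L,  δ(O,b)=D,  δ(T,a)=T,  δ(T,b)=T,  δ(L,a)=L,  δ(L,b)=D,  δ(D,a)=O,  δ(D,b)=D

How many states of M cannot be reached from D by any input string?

2

Starting at D and following transitions, the reachable set is {D, L, O}. That leaves T, Y unreachable — 2 in total.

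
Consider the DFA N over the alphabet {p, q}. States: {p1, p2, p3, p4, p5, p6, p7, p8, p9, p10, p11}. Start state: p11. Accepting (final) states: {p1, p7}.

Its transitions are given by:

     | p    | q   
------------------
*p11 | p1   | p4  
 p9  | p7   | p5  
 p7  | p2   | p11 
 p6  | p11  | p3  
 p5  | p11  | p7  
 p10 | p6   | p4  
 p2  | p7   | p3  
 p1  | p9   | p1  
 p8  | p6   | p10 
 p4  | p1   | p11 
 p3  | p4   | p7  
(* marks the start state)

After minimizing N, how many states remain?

Reachable states from the start: {p1,p2,p3,p4,p5,p7,p9,p11}. Unreachable: {p6,p8,p10} — drop them.
P0 = {p1,p7} | {p2,p3,p4,p5,p9,p11}.
Split {p1,p7} by δ(·,q) → {p1} and {p7}.
On input p, block {p2,p3,p4,p5,p9,p11} splits into {p2,p9} and {p3,p5} and {p4,p11}.
Stable partition: {p1} | {p2,p9} | {p7} | {p3,p5} | {p4,p11} — 5 equivalence classes.

5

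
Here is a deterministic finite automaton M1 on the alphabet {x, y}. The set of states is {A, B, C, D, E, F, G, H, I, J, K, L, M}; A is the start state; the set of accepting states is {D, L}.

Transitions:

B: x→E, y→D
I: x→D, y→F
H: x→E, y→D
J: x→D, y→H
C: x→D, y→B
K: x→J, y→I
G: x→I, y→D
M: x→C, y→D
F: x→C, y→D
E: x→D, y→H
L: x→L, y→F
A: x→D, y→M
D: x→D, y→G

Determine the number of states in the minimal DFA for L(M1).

3

First remove the unreachable states {J,K,L}; 10 states remain.
Initial partition by acceptance: {D} | {A,B,C,E,F,G,H,I,M}.
Refine {A,B,C,E,F,G,H,I,M} on symbol x: members go to different blocks, giving {B,F,G,H,M} and {A,C,E,I}.
Stable partition: {D} | {B,F,G,H,M} | {A,C,E,I} — 3 equivalence classes.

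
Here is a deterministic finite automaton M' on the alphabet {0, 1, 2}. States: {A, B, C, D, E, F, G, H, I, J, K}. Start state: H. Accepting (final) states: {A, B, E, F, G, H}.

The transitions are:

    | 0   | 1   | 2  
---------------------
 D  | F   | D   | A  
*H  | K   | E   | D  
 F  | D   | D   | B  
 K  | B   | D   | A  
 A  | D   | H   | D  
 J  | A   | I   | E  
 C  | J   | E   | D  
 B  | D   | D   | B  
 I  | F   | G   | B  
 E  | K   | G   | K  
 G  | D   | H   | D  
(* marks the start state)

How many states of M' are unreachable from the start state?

Starting at H and following transitions, the reachable set is {A, B, D, E, F, G, H, K}. That leaves C, I, J unreachable — 3 in total.

3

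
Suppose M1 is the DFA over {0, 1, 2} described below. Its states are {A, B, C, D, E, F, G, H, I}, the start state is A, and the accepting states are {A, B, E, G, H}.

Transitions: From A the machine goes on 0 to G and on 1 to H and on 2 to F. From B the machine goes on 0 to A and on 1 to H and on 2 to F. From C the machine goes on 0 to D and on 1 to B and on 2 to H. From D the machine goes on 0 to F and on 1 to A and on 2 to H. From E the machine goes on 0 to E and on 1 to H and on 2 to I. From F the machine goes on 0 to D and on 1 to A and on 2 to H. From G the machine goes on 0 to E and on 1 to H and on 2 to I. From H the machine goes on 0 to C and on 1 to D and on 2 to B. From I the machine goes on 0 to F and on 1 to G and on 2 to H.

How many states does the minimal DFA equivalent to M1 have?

3

Start with accepting vs non-accepting: {A,B,E,G,H} | {C,D,F,I}.
Split {A,B,E,G,H} by δ(·,0) → {A,B,E,G} and {H}.
Stable partition: {A,B,E,G} | {C,D,F,I} | {H} — 3 equivalence classes.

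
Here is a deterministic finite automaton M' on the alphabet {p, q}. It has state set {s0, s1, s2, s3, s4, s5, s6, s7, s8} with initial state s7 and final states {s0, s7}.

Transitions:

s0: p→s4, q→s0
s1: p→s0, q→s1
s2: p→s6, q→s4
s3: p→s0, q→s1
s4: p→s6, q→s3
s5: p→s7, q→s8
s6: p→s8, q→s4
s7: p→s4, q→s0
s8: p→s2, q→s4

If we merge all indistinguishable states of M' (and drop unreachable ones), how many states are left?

Reachable states from the start: {s0,s1,s2,s3,s4,s6,s7,s8}. Unreachable: {s5} — drop them.
Start with accepting vs non-accepting: {s0,s7} | {s1,s2,s3,s4,s6,s8}.
On input p, block {s1,s2,s3,s4,s6,s8} splits into {s2,s4,s6,s8} and {s1,s3}.
On input q, block {s2,s4,s6,s8} splits into {s2,s6,s8} and {s4}.
No further refinement is possible. Final partition (4 blocks): {s0,s7} | {s2,s6,s8} | {s1,s3} | {s4}.

4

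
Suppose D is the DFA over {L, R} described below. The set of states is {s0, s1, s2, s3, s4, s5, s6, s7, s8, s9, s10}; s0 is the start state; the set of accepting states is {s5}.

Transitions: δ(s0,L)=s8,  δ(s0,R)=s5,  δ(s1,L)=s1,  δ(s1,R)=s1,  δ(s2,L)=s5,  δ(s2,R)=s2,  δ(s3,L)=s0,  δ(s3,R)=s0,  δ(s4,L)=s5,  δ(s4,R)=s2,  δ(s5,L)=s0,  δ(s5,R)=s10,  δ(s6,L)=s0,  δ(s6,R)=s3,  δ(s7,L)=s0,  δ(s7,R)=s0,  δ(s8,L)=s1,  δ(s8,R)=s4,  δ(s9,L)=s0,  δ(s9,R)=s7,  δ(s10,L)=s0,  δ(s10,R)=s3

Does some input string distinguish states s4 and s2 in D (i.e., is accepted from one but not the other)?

Reachable states from the start: {s0,s1,s2,s3,s4,s5,s8,s10}. Unreachable: {s6,s7,s9} — drop them.
P0 = {s5} | {s0,s1,s2,s3,s4,s8,s10}.
Split {s0,s1,s2,s3,s4,s8,s10} by δ(·,L) → {s0,s1,s3,s8,s10} and {s2,s4}.
Split {s0,s1,s3,s8,s10} by δ(·,R) → {s1,s3,s10} and {s0} and {s8}.
Refine {s1,s3,s10} on symbol L: members go to different blocks, giving {s3,s10} and {s1}.
Refine {s3,s10} on symbol R: members go to different blocks, giving {s3} and {s10}.
No further refinement is possible. Final partition (7 blocks): {s5} | {s3} | {s2,s4} | {s0} | {s8} | {s1} | {s10}.
s4 and s2 lie in the same block of the stable partition, so they are equivalent — no string distinguishes them.

No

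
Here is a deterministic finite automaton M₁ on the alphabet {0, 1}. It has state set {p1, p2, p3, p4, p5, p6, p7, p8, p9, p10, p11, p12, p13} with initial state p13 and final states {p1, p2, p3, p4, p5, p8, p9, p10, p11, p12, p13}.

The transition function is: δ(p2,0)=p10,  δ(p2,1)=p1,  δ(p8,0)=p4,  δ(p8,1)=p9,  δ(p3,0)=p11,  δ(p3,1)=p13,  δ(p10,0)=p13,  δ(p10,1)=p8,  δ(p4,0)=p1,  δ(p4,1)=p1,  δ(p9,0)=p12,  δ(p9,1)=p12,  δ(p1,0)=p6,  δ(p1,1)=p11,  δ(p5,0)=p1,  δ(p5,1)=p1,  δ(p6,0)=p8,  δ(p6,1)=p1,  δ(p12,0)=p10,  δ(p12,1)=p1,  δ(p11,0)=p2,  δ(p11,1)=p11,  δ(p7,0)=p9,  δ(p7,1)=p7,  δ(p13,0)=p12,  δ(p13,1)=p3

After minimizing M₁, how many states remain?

10

States {p5,p7} cannot be reached from the start state, so discard them.
P0 = {p1,p2,p3,p4,p8,p9,p10,p11,p12,p13} | {p6}.
Split {p1,p2,p3,p4,p8,p9,p10,p11,p12,p13} by δ(·,0) → {p2,p3,p4,p8,p9,p10,p11,p12,p13} and {p1}.
Split {p2,p3,p4,p8,p9,p10,p11,p12,p13} by δ(·,0) → {p2,p3,p8,p9,p10,p11,p12,p13} and {p4}.
Refine {p2,p3,p8,p9,p10,p11,p12,p13} on symbol 0: members go to different blocks, giving {p2,p3,p9,p10,p11,p12,p13} and {p8}.
Refine {p2,p3,p9,p10,p11,p12,p13} on symbol 1: members go to different blocks, giving {p3,p9,p11,p13} and {p2,p12} and {p10}.
Refine {p3,p9,p11,p13} on symbol 0: members go to different blocks, giving {p9,p11,p13} and {p3}.
Split {p9,p11,p13} by δ(·,1) → {p9} and {p11} and {p13}.
No further refinement is possible. Final partition (10 blocks): {p9} | {p6} | {p1} | {p4} | {p8} | {p2,p12} | {p10} | {p3} | {p11} | {p13}.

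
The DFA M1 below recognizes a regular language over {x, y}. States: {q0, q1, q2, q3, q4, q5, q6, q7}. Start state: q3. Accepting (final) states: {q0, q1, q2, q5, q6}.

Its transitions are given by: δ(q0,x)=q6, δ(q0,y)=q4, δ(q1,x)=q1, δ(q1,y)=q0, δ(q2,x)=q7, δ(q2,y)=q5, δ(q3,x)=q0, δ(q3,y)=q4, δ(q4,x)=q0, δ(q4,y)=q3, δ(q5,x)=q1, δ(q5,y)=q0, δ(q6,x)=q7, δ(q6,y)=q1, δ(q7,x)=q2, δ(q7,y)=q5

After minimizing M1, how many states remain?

5

All states are reachable from the start state.
Initial partition by acceptance: {q0,q1,q2,q5,q6} | {q3,q4,q7}.
Split {q0,q1,q2,q5,q6} by δ(·,x) → {q0,q1,q5} and {q2,q6}.
On input x, block {q0,q1,q5} splits into {q1,q5} and {q0}.
On input x, block {q3,q4,q7} splits into {q3,q4} and {q7}.
No further refinement is possible. Final partition (5 blocks): {q1,q5} | {q3,q4} | {q2,q6} | {q0} | {q7}.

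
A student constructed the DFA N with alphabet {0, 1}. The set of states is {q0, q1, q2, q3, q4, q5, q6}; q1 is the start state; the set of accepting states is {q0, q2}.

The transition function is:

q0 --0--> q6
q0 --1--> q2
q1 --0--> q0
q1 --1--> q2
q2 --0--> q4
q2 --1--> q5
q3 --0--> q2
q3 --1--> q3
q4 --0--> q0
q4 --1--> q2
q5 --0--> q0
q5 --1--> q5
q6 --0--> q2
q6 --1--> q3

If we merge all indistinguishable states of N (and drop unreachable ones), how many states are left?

5

Initial partition by acceptance: {q0,q2} | {q1,q3,q4,q5,q6}.
Refine {q0,q2} on symbol 1: members go to different blocks, giving {q0} and {q2}.
Split {q1,q3,q4,q5,q6} by δ(·,0) → {q1,q4,q5} and {q3,q6}.
Split {q1,q4,q5} by δ(·,1) → {q1,q4} and {q5}.
Stable partition: {q0} | {q1,q4} | {q2} | {q3,q6} | {q5} — 5 equivalence classes.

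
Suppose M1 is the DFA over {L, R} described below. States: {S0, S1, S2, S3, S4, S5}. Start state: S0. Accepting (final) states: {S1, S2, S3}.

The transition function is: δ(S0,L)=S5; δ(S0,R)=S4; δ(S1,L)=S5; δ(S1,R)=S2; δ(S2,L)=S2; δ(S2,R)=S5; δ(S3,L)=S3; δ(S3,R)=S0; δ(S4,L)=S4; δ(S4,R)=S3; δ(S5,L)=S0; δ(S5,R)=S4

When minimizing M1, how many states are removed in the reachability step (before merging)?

Starting at S0 and following transitions, the reachable set is {S0, S3, S4, S5}. That leaves S1, S2 unreachable — 2 in total.

2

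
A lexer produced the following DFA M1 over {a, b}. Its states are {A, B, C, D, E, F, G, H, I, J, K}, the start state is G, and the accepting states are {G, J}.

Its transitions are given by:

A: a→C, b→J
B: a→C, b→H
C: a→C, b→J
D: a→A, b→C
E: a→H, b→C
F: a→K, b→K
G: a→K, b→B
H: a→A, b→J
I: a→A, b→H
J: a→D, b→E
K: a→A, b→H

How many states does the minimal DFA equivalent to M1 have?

3

States {F,I} cannot be reached from the start state, so discard them.
P0 = {G,J} | {A,B,C,D,E,H,K}.
Split {A,B,C,D,E,H,K} by δ(·,b) → {B,D,E,K} and {A,C,H}.
No further refinement is possible. Final partition (3 blocks): {G,J} | {B,D,E,K} | {A,C,H}.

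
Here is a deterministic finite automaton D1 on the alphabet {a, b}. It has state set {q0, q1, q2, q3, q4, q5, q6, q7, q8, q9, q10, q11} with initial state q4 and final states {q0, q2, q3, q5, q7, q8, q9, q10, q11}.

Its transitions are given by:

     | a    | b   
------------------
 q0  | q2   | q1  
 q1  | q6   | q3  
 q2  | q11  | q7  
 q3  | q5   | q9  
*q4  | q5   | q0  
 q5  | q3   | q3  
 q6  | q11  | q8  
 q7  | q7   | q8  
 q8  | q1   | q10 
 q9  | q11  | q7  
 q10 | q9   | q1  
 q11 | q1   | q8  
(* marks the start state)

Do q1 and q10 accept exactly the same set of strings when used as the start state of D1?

No

All states are reachable from the start state.
Initial partition by acceptance: {q0,q2,q3,q5,q7,q8,q9,q10,q11} | {q1,q4,q6}.
Split {q0,q2,q3,q5,q7,q8,q9,q10,q11} by δ(·,a) → {q0,q2,q3,q5,q7,q9,q10} and {q8,q11}.
On input a, block {q0,q2,q3,q5,q7,q9,q10} splits into {q0,q3,q5,q7,q10} and {q2,q9}.
Split {q0,q3,q5,q7,q10} by δ(·,a) → {q3,q5,q7} and {q0,q10}.
Refine {q3,q5,q7} on symbol b: members go to different blocks, giving {q3} and {q5} and {q7}.
On input a, block {q1,q4,q6} splits into {q1} and {q4} and {q6}.
Refine {q8,q11} on symbol b: members go to different blocks, giving {q8} and {q11}.
The partition is now stable with 10 blocks: {q3} | {q1} | {q8} | {q2,q9} | {q0,q10} | {q5} | {q7} | {q4} | {q6} | {q11}.
q1 and q10 end up in different blocks, so they are distinguishable. For instance, the string 'ε' is accepted from only q10.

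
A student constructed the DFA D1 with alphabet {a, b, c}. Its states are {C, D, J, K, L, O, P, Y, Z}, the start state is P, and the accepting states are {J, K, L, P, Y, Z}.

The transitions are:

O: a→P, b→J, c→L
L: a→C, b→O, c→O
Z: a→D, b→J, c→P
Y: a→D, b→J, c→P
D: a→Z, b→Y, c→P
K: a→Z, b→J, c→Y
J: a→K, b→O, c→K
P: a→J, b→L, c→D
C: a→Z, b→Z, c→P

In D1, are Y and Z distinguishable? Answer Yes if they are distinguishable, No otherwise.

Initial partition by acceptance: {J,K,L,P,Y,Z} | {C,D,O}.
On input a, block {J,K,L,P,Y,Z} splits into {L,Y,Z} and {J,K,P}.
Refine {L,Y,Z} on symbol b: members go to different blocks, giving {Y,Z} and {L}.
On input a, block {C,D,O} splits into {C,D} and {O}.
Refine {J,K,P} on symbol a: members go to different blocks, giving {J,P} and {K}.
Refine {J,P} on symbol a: members go to different blocks, giving {P} and {J}.
Stable partition: {Y,Z} | {C,D} | {P} | {L} | {O} | {K} | {J} — 7 equivalence classes.
Y and Z lie in the same block of the stable partition, so they are equivalent — no string distinguishes them.

No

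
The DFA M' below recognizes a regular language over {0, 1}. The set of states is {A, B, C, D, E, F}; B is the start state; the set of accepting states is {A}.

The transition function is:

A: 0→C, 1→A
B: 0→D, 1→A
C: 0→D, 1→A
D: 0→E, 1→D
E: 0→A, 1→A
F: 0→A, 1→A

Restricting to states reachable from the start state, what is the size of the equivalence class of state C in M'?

First remove the unreachable states {F}; 5 states remain.
Start with accepting vs non-accepting: {A} | {B,C,D,E}.
On input 0, block {B,C,D,E} splits into {B,C,D} and {E}.
Split {B,C,D} by δ(·,0) → {B,C} and {D}.
No further refinement is possible. Final partition (4 blocks): {A} | {B,C} | {E} | {D}.
State C belongs to the block {B,C}, which has 2 states.

2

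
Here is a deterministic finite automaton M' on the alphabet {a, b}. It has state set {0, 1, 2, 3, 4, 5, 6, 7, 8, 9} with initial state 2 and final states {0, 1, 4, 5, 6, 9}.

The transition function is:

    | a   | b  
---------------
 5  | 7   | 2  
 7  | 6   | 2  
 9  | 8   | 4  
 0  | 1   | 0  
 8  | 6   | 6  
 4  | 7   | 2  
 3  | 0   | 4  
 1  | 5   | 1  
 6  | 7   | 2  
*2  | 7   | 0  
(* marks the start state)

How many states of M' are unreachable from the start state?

4

No path from 2 leads to 3, 4, 8, 9; the other 6 states are all reachable.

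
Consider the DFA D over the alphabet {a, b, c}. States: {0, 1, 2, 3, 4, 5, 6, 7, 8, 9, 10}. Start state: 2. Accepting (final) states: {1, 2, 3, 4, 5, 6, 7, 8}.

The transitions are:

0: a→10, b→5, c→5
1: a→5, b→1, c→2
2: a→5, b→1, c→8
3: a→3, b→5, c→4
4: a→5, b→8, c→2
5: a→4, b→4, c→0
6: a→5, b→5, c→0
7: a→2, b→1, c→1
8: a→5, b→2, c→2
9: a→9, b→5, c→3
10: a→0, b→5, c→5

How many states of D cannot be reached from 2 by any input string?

BFS from 2 reaches {0, 1, 2, 4, 5, 8, 10}; the 4 state(s) 3, 6, 7, 9 are never visited.

4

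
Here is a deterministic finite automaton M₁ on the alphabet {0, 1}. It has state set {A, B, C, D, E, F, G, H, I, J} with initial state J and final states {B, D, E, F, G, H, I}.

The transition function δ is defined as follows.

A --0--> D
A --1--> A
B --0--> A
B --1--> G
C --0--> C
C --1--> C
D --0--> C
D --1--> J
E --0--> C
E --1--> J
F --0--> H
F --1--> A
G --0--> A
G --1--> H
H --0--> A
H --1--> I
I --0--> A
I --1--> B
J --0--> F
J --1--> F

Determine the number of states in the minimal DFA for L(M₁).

First remove the unreachable states {E}; 9 states remain.
P0 = {B,D,F,G,H,I} | {A,C,J}.
On input 0, block {B,D,F,G,H,I} splits into {B,D,G,H,I} and {F}.
Split {B,D,G,H,I} by δ(·,1) → {B,G,H,I} and {D}.
On input 0, block {A,C,J} splits into {A} and {C} and {J}.
The partition is now stable with 6 blocks: {B,G,H,I} | {A} | {F} | {D} | {C} | {J}.

6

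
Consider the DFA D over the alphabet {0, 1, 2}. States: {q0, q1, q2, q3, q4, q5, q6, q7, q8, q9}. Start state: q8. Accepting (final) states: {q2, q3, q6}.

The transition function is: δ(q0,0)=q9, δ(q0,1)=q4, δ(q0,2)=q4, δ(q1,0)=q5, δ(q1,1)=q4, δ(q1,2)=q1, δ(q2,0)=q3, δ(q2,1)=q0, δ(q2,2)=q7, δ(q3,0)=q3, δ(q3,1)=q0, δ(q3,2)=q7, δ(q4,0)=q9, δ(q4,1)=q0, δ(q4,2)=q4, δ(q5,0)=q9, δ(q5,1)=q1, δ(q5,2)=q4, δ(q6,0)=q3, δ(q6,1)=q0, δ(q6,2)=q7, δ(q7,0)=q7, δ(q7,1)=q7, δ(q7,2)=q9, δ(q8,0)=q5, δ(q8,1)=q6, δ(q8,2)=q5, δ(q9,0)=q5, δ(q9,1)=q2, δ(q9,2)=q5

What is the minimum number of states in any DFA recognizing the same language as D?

6

All states are reachable from the start state.
Initial partition by acceptance: {q2,q3,q6} | {q0,q1,q4,q5,q7,q8,q9}.
Split {q0,q1,q4,q5,q7,q8,q9} by δ(·,1) → {q0,q1,q4,q5,q7} and {q8,q9}.
Split {q0,q1,q4,q5,q7} by δ(·,0) → {q0,q4,q5} and {q1,q7}.
On input 1, block {q0,q4,q5} splits into {q0,q4} and {q5}.
Refine {q1,q7} on symbol 0: members go to different blocks, giving {q1} and {q7}.
The partition is now stable with 6 blocks: {q2,q3,q6} | {q0,q4} | {q8,q9} | {q1} | {q5} | {q7}.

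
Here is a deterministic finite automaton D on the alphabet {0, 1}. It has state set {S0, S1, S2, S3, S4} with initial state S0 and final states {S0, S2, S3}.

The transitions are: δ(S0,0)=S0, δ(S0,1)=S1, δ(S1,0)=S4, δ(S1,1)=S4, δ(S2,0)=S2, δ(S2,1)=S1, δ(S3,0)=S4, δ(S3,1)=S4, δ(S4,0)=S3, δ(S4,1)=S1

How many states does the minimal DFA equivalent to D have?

Reachable states from the start: {S0,S1,S3,S4}. Unreachable: {S2} — drop them.
Initial partition by acceptance: {S0,S3} | {S1,S4}.
Refine {S0,S3} on symbol 0: members go to different blocks, giving {S0} and {S3}.
Split {S1,S4} by δ(·,0) → {S1} and {S4}.
Stable partition: {S0} | {S1} | {S3} | {S4} — 4 equivalence classes.

4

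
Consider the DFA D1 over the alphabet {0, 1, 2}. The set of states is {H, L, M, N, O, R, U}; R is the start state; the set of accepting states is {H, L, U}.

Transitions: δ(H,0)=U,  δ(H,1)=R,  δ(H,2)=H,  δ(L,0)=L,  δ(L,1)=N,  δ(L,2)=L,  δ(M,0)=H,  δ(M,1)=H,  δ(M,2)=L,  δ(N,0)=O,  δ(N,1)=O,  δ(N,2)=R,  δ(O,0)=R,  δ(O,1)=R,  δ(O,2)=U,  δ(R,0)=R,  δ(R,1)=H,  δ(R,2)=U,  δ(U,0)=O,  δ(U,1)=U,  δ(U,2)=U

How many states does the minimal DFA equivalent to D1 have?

4

States {L,M,N} cannot be reached from the start state, so discard them.
P0 = {H,U} | {O,R}.
On input 0, block {H,U} splits into {U} and {H}.
Refine {O,R} on symbol 1: members go to different blocks, giving {R} and {O}.
No further refinement is possible. Final partition (4 blocks): {U} | {R} | {H} | {O}.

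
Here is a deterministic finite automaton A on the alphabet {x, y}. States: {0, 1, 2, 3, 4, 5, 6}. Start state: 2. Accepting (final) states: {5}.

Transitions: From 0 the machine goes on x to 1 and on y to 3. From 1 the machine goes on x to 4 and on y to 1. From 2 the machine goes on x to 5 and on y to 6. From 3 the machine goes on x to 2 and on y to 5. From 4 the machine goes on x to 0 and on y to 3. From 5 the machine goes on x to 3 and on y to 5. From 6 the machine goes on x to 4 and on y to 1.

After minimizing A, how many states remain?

P0 = {5} | {0,1,2,3,4,6}.
On input x, block {0,1,2,3,4,6} splits into {0,1,3,4,6} and {2}.
Refine {0,1,3,4,6} on symbol x: members go to different blocks, giving {0,1,4,6} and {3}.
On input y, block {0,1,4,6} splits into {0,4} and {1,6}.
Refine {0,4} on symbol x: members go to different blocks, giving {0} and {4}.
No further refinement is possible. Final partition (6 blocks): {5} | {0} | {2} | {3} | {1,6} | {4}.

6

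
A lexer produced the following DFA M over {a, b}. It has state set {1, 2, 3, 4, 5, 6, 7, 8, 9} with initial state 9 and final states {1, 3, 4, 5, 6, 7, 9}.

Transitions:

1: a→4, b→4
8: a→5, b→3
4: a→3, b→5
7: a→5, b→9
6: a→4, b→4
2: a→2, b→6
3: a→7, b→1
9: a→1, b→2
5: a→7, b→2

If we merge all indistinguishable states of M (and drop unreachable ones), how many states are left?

Reachable states from the start: {1,2,3,4,5,6,7,9}. Unreachable: {8} — drop them.
Start with accepting vs non-accepting: {1,3,4,5,6,7,9} | {2}.
On input b, block {1,3,4,5,6,7,9} splits into {1,3,4,6,7} and {5,9}.
Refine {1,3,4,6,7} on symbol a: members go to different blocks, giving {1,3,4,6} and {7}.
Refine {1,3,4,6} on symbol a: members go to different blocks, giving {1,4,6} and {3}.
Split {1,4,6} by δ(·,a) → {1,6} and {4}.
Split {5,9} by δ(·,a) → {5} and {9}.
The partition is now stable with 7 blocks: {1,6} | {2} | {5} | {7} | {3} | {4} | {9}.

7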